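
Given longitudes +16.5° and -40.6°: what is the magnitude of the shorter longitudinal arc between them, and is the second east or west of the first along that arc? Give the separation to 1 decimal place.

57.1° west

Raw difference: -40.6 − 16.5 = -57.1°.
Normalise into (−180°, 180°]: -57.1° stays -57.1°.
Negative ⇒ the second point lies to the west; separation 57.1°.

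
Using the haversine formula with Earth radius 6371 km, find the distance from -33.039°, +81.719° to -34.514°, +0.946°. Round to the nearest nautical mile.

Δλ = 0.946 − 81.719 = -80.773°.
Δφ = -34.514 − -33.039 = -1.475°.
a = sin²(Δφ/2) + cos φ₁ · cos φ₂ · sin²(Δλ/2) = 0.290160.
c = 2·atan2(√a, √(1−a)) = 1.13770 rad → d = 6371·c ≈ 7248.32 km ≈ 3913.78 nmi.

3914 nmi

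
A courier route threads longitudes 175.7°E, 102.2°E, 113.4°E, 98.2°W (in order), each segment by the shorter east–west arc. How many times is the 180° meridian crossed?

1

Leg 1: +175.7° → +102.2°, shortest Δλ = -73.5° (west) — does not cross 180°.
Leg 2: +102.2° → +113.4°, shortest Δλ = 11.2° (east) — does not cross 180°.
Leg 3: +113.4° → -98.2°, shortest Δλ = 148.4° (east) — crosses 180°.
Total crossings: 1.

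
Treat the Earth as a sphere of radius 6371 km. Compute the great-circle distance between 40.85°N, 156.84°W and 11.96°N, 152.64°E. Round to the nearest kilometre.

Δλ = 152.64 − -156.84 = 309.48°; wrapped into (−180°, 180°]: -50.52°.
Δφ = 11.96 − 40.85 = -28.89°.
a = sin²(Δφ/2) + cos φ₁ · cos φ₂ · sin²(Δλ/2) = 0.196977.
c = 2·atan2(√a, √(1−a)) = 0.91972 rad → d = 6371·c ≈ 5859.51 km.

5860 km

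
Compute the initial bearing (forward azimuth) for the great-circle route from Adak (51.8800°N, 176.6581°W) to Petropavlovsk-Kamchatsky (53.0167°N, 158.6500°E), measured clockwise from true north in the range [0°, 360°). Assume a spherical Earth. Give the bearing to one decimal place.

284.1°

Δλ = 158.6500 − -176.6581 = 335.3081°; wrapped into (−180°, 180°]: -24.6919°.
θ = atan2( sin Δλ · cos φ₂ , cos φ₁ · sin φ₂ − sin φ₁ · cos φ₂ · cos Δλ )
  = atan2(-0.25130, 0.06311) = -75.903° → normalised to [0°, 360°): 284.097°.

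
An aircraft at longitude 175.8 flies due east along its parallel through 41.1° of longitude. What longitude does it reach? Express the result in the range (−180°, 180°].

Start at +175.8°; shift +41.1° → +216.9°.
+216.9° lies outside (−180°, 180°]; subtract 360° → -143.1°.

-143.1°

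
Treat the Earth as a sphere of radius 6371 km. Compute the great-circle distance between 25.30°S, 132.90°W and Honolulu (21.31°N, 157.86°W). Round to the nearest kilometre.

5841 km

Δλ = -157.86 − -132.90 = -24.96°.
Δφ = 21.31 − -25.30 = 46.61°.
a = sin²(Δφ/2) + cos φ₁ · cos φ₂ · sin²(Δλ/2) = 0.195852.
c = 2·atan2(√a, √(1−a)) = 0.91689 rad → d = 6371·c ≈ 5841.48 km.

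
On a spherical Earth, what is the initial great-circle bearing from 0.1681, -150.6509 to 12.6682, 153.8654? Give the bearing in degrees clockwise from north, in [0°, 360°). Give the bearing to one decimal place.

285.2°

Δλ = 153.8654 − -150.6509 = 304.5163°; wrapped into (−180°, 180°]: -55.4837°.
θ = atan2( sin Δλ · cos φ₂ , cos φ₁ · sin φ₂ − sin φ₁ · cos φ₂ · cos Δλ )
  = atan2(-0.80391, 0.21768) = -74.849° → normalised to [0°, 360°): 285.151°.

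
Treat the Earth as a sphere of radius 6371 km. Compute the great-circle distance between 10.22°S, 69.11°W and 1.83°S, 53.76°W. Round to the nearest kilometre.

Δλ = -53.76 − -69.11 = 15.35°.
Δφ = -1.83 − -10.22 = 8.39°.
a = sin²(Δφ/2) + cos φ₁ · cos φ₂ · sin²(Δλ/2) = 0.022896.
c = 2·atan2(√a, √(1−a)) = 0.30379 rad → d = 6371·c ≈ 1935.47 km.

1935 km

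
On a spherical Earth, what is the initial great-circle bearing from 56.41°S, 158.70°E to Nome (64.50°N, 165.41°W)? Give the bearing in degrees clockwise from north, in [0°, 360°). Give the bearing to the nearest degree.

Δλ = -165.41 − 158.70 = -324.11°; wrapped into (−180°, 180°]: 35.89°.
θ = atan2( sin Δλ · cos φ₂ , cos φ₁ · sin φ₂ − sin φ₁ · cos φ₂ · cos Δλ )
  = atan2(0.25238, 0.78989) = 17.719° → normalised to [0°, 360°): 17.719°.

18°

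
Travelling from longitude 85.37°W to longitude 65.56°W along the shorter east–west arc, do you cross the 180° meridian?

No

Signed shortest Δλ = ((-65.56 − -85.37 + 180) mod 360) − 180 = 19.81°.
Going east by 19.81° from -85.37° reaches -65.56° without touching 180°.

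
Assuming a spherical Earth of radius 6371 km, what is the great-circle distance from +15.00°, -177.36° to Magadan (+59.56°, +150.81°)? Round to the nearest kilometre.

Δλ = 150.81 − -177.36 = 328.17°; wrapped into (−180°, 180°]: -31.83°.
Δφ = 59.56 − 15.00 = 44.56°.
a = sin²(Δφ/2) + cos φ₁ · cos φ₂ · sin²(Δλ/2) = 0.180539.
c = 2·atan2(√a, √(1−a)) = 0.87770 rad → d = 6371·c ≈ 5591.82 km.

5592 km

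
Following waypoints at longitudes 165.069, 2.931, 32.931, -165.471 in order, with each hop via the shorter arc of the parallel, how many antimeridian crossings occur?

1

Leg 1: +165.069° → +2.931°, shortest Δλ = -162.138° (west) — does not cross 180°.
Leg 2: +2.931° → +32.931°, shortest Δλ = 30.0° (east) — does not cross 180°.
Leg 3: +32.931° → -165.471°, shortest Δλ = 161.598° (east) — crosses 180°.
Total crossings: 1.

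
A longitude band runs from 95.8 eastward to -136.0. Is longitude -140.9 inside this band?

Yes

Band width going east from +95.8° to -136.0°: ((-136.0 − 95.8) mod 360) = 128.2°.
Offset of -140.9° east of the west edge: ((-140.9 − 95.8) mod 360) = 123.3°.
123.3° ≤ 128.2° ⇒ inside.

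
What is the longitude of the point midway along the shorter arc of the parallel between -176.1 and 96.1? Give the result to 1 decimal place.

+140.0°

Signed shortest Δλ from -176.1° to +96.1° is -87.8°.
Midpoint longitude = -176.1° + (-87.8°)/2 = -176.1° − 43.9° = -220.0°.
Normalise into (−180°, 180°]: +140.0°.
(The naïve average (-176.1 + +96.1)/2 = -40.0° is on the wrong side of the globe.)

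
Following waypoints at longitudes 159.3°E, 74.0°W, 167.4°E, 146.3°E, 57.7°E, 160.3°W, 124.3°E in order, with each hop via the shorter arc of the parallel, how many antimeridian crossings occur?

4

Leg 1: +159.3° → -74.0°, shortest Δλ = 126.7° (east) — crosses 180°.
Leg 2: -74.0° → +167.4°, shortest Δλ = -118.6° (west) — crosses 180°.
Leg 3: +167.4° → +146.3°, shortest Δλ = -21.1° (west) — does not cross 180°.
Leg 4: +146.3° → +57.7°, shortest Δλ = -88.6° (west) — does not cross 180°.
Leg 5: +57.7° → -160.3°, shortest Δλ = 142.0° (east) — crosses 180°.
Leg 6: -160.3° → +124.3°, shortest Δλ = -75.4° (west) — crosses 180°.
Total crossings: 4.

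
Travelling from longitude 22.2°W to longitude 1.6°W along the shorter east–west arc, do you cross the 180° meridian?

No

Signed shortest Δλ = ((-1.6 − -22.2 + 180) mod 360) − 180 = 20.6°.
Going east by 20.6° from -22.2° reaches -1.6° without touching 180°.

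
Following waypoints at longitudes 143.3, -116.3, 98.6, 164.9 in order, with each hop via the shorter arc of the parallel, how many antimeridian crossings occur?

2

Leg 1: +143.3° → -116.3°, shortest Δλ = 100.4° (east) — crosses 180°.
Leg 2: -116.3° → +98.6°, shortest Δλ = -145.1° (west) — crosses 180°.
Leg 3: +98.6° → +164.9°, shortest Δλ = 66.3° (east) — does not cross 180°.
Total crossings: 2.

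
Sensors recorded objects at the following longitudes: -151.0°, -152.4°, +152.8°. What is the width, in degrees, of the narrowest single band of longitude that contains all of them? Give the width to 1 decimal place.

56.2°

Sort the longitudes: -152.4°, -151.0°, +152.8°.
Eastward gaps between consecutive values (wrapping around): 1.4°, 303.8°, 54.8°.
Largest gap = 303.8° ⇒ minimal covering band is its complement: 360° − 303.8° = 56.2°.
Band runs from +152.8° eastward to -151.0°, crossing the antimeridian.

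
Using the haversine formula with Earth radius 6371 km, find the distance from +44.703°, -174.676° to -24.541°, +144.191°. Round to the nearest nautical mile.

4729 nmi

Δλ = 144.191 − -174.676 = 318.867°; wrapped into (−180°, 180°]: -41.133°.
Δφ = -24.541 − 44.703 = -69.244°.
a = sin²(Δφ/2) + cos φ₁ · cos φ₂ · sin²(Δλ/2) = 0.402595.
c = 2·atan2(√a, √(1−a)) = 1.37473 rad → d = 6371·c ≈ 8758.43 km ≈ 4729.17 nmi.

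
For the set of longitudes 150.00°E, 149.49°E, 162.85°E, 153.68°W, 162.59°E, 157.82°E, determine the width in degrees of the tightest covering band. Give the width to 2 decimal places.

56.83°

Sort the longitudes: -153.68°, +149.49°, +150.00°, +157.82°, +162.59°, +162.85°.
Eastward gaps between consecutive values (wrapping around): 303.17°, 0.51°, 7.82°, 4.77°, 0.26°, 43.47°.
Largest gap = 303.17° ⇒ minimal covering band is its complement: 360° − 303.17° = 56.83°.
Band runs from +149.49° eastward to -153.68°, crossing the antimeridian.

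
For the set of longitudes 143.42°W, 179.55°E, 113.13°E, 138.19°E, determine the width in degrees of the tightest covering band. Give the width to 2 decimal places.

Sort the longitudes: -143.42°, +113.13°, +138.19°, +179.55°.
Eastward gaps between consecutive values (wrapping around): 256.55°, 25.06°, 41.36°, 37.03°.
Largest gap = 256.55° ⇒ minimal covering band is its complement: 360° − 256.55° = 103.45°.
Band runs from +113.13° eastward to -143.42°, crossing the antimeridian.

103.45°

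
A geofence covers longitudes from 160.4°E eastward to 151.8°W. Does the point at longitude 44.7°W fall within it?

Band width going east from +160.4° to -151.8°: ((-151.8 − 160.4) mod 360) = 47.8°.
Offset of -44.7° east of the west edge: ((-44.7 − 160.4) mod 360) = 154.9°.
154.9° > 47.8° ⇒ outside.

No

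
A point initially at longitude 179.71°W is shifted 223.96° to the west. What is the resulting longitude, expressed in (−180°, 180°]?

43.67°W

Start at -179.71°; shift −223.96° → -403.67°.
-403.67° lies outside (−180°, 180°]; add 360° → -43.67°.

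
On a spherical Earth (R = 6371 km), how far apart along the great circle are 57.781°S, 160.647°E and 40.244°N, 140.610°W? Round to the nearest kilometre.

Δλ = -140.610 − 160.647 = -301.257°; wrapped into (−180°, 180°]: 58.743°.
Δφ = 40.244 − -57.781 = 98.025°.
a = sin²(Δφ/2) + cos φ₁ · cos φ₂ · sin²(Δλ/2) = 0.667701.
c = 2·atan2(√a, √(1−a)) = 1.91283 rad → d = 6371·c ≈ 12186.63 km.

12187 km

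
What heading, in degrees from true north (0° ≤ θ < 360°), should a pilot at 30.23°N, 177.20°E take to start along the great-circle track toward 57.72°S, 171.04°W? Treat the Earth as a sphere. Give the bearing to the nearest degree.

174°

Δλ = -171.04 − 177.20 = -348.24°; wrapped into (−180°, 180°]: 11.76°.
θ = atan2( sin Δλ · cos φ₂ , cos φ₁ · sin φ₂ − sin φ₁ · cos φ₂ · cos Δλ )
  = atan2(0.10885, -0.99372) = 173.749° → normalised to [0°, 360°): 173.749°.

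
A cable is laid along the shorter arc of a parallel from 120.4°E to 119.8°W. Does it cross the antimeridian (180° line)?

Naïve |-119.8 − 120.4| = 240.2° > 180°, so the shorter arc goes the other way round — across 180°.
Signed shortest Δλ = ((-119.8 − 120.4 + 180) mod 360) − 180 = 119.8°.
Going east by 119.8° from +120.4° passes through 180° before reaching -119.8°.

Yes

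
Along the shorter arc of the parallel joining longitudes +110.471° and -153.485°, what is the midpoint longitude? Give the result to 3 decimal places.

+158.493°

Signed shortest Δλ from +110.471° to -153.485° is +96.044°.
Midpoint longitude = +110.471° + (+96.044°)/2 = +110.471° + 48.022° = +158.493°.
(The naïve average (+110.471 + -153.485)/2 = -21.507° is on the wrong side of the globe.)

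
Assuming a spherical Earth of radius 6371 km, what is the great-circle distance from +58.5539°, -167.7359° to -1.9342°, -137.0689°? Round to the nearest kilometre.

Δλ = -137.0689 − -167.7359 = 30.6670°.
Δφ = -1.9342 − 58.5539 = -60.4881°.
a = sin²(Δφ/2) + cos φ₁ · cos φ₂ · sin²(Δλ/2) = 0.290158.
c = 2·atan2(√a, √(1−a)) = 1.13770 rad → d = 6371·c ≈ 7248.28 km.

7248 km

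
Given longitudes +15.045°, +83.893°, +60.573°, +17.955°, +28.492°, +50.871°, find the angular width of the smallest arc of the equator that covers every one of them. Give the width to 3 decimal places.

68.848°

Sort the longitudes: +15.045°, +17.955°, +28.492°, +50.871°, +60.573°, +83.893°.
Eastward gaps between consecutive values (wrapping around): 2.910°, 10.537°, 22.379°, 9.702°, 23.320°, 291.152°.
Largest gap = 291.152° ⇒ minimal covering band is its complement: 360° − 291.152° = 68.848°.
Band runs from +15.045° eastward to +83.893°.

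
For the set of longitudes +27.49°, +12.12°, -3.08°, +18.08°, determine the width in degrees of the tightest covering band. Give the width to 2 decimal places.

Sort the longitudes: -3.08°, +12.12°, +18.08°, +27.49°.
Eastward gaps between consecutive values (wrapping around): 15.20°, 5.96°, 9.41°, 329.43°.
Largest gap = 329.43° ⇒ minimal covering band is its complement: 360° − 329.43° = 30.57°.
Band runs from -3.08° eastward to +27.49°.

30.57°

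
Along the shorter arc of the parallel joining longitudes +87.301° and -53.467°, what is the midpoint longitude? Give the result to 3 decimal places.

+16.917°

Signed shortest Δλ from +87.301° to -53.467° is -140.768°.
Midpoint longitude = +87.301° + (-140.768°)/2 = +87.301° − 70.384° = +16.917°.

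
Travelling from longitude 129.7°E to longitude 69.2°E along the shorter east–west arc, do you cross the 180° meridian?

No

Signed shortest Δλ = ((69.2 − 129.7 + 180) mod 360) − 180 = -60.5°.
Going west by 60.5° from +129.7° reaches +69.2° without touching 180°.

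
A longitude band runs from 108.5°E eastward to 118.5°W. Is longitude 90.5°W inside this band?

Band width going east from +108.5° to -118.5°: ((-118.5 − 108.5) mod 360) = 133.0°.
Offset of -90.5° east of the west edge: ((-90.5 − 108.5) mod 360) = 161.0°.
161.0° > 133.0° ⇒ outside.

No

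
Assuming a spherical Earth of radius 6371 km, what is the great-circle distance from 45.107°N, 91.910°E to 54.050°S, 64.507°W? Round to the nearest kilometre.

18059 km

Δλ = -64.507 − 91.910 = -156.417°.
Δφ = -54.050 − 45.107 = -99.157°.
a = sin²(Δφ/2) + cos φ₁ · cos φ₂ · sin²(Δλ/2) = 0.976619.
c = 2·atan2(√a, √(1−a)) = 2.83457 rad → d = 6371·c ≈ 18059.04 km.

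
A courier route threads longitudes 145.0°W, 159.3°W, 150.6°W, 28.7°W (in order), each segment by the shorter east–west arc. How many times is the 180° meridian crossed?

0

Leg 1: -145.0° → -159.3°, shortest Δλ = -14.3° (west) — does not cross 180°.
Leg 2: -159.3° → -150.6°, shortest Δλ = 8.7° (east) — does not cross 180°.
Leg 3: -150.6° → -28.7°, shortest Δλ = 121.9° (east) — does not cross 180°.
Total crossings: 0.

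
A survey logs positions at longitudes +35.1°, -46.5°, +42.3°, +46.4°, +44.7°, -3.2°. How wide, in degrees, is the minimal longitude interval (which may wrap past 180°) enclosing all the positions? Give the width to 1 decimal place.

92.9°

Sort the longitudes: -46.5°, -3.2°, +35.1°, +42.3°, +44.7°, +46.4°.
Eastward gaps between consecutive values (wrapping around): 43.3°, 38.3°, 7.2°, 2.4°, 1.7°, 267.1°.
Largest gap = 267.1° ⇒ minimal covering band is its complement: 360° − 267.1° = 92.9°.
Band runs from -46.5° eastward to +46.4°.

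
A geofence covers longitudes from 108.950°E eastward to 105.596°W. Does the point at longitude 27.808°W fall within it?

No

Band width going east from +108.950° to -105.596°: ((-105.596 − 108.950) mod 360) = 145.454°.
Offset of -27.808° east of the west edge: ((-27.808 − 108.950) mod 360) = 223.242°.
223.242° > 145.454° ⇒ outside.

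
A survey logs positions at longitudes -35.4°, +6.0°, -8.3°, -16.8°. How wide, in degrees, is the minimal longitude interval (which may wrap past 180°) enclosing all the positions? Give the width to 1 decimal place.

41.4°

Sort the longitudes: -35.4°, -16.8°, -8.3°, +6.0°.
Eastward gaps between consecutive values (wrapping around): 18.6°, 8.5°, 14.3°, 318.6°.
Largest gap = 318.6° ⇒ minimal covering band is its complement: 360° − 318.6° = 41.4°.
Band runs from -35.4° eastward to +6.0°.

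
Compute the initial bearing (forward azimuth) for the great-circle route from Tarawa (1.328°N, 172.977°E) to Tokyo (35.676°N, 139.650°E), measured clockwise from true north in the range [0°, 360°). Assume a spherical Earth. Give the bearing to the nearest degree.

322°

Δλ = 139.650 − 172.977 = -33.327°.
θ = atan2( sin Δλ · cos φ₂ , cos φ₁ · sin φ₂ − sin φ₁ · cos φ₂ · cos Δλ )
  = atan2(-0.44631, 0.56731) = -38.192° → normalised to [0°, 360°): 321.808°.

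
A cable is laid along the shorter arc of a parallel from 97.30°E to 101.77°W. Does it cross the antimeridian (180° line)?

Naïve |-101.77 − 97.30| = 199.07° > 180°, so the shorter arc goes the other way round — across 180°.
Signed shortest Δλ = ((-101.77 − 97.30 + 180) mod 360) − 180 = 160.93°.
Going east by 160.93° from +97.30° passes through 180° before reaching -101.77°.

Yes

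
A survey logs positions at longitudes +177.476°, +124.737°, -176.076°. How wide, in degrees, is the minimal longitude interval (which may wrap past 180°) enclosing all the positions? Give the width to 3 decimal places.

59.187°

Sort the longitudes: -176.076°, +124.737°, +177.476°.
Eastward gaps between consecutive values (wrapping around): 300.813°, 52.739°, 6.448°.
Largest gap = 300.813° ⇒ minimal covering band is its complement: 360° − 300.813° = 59.187°.
Band runs from +124.737° eastward to -176.076°, crossing the antimeridian.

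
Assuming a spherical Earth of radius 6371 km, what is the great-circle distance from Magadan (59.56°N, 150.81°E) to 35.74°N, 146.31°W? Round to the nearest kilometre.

5147 km

Δλ = -146.31 − 150.81 = -297.12°; wrapped into (−180°, 180°]: 62.88°.
Δφ = 35.74 − 59.56 = -23.82°.
a = sin²(Δφ/2) + cos φ₁ · cos φ₂ · sin²(Δλ/2) = 0.154473.
c = 2·atan2(√a, √(1−a)) = 0.80785 rad → d = 6371·c ≈ 5146.82 km.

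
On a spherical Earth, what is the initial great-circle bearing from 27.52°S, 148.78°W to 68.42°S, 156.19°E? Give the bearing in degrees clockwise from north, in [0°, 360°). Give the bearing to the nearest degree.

Δλ = 156.19 − -148.78 = 304.97°; wrapped into (−180°, 180°]: -55.03°.
θ = atan2( sin Δλ · cos φ₂ , cos φ₁ · sin φ₂ − sin φ₁ · cos φ₂ · cos Δλ )
  = atan2(-0.30139, -0.72728) = -157.490° → normalised to [0°, 360°): 202.510°.

203°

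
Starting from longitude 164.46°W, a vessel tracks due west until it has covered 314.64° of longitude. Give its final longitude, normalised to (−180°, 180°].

119.10°W

Start at -164.46°; shift −314.64° → -479.10°.
-479.10° lies outside (−180°, 180°]; add 360° → -119.10°.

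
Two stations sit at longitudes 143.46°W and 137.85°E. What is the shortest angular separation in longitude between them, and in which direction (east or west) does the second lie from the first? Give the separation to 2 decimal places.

Raw difference: 137.85 − -143.46 = 281.31°.
Normalise into (−180°, 180°]: 281.31° − 360° = -78.69°.
Negative ⇒ the second point lies to the west; separation 78.69°.

78.69° west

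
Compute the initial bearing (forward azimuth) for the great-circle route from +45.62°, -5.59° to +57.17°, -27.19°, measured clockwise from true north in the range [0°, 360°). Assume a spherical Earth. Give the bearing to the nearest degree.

319°

Δλ = -27.19 − -5.59 = -21.60°.
θ = atan2( sin Δλ · cos φ₂ , cos φ₁ · sin φ₂ − sin φ₁ · cos φ₂ · cos Δλ )
  = atan2(-0.19958, 0.22743) = -41.268° → normalised to [0°, 360°): 318.732°.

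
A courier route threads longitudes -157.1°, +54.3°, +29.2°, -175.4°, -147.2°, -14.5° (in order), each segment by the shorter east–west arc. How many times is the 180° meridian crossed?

2

Leg 1: -157.1° → +54.3°, shortest Δλ = -148.6° (west) — crosses 180°.
Leg 2: +54.3° → +29.2°, shortest Δλ = -25.1° (west) — does not cross 180°.
Leg 3: +29.2° → -175.4°, shortest Δλ = 155.4° (east) — crosses 180°.
Leg 4: -175.4° → -147.2°, shortest Δλ = 28.2° (east) — does not cross 180°.
Leg 5: -147.2° → -14.5°, shortest Δλ = 132.7° (east) — does not cross 180°.
Total crossings: 2.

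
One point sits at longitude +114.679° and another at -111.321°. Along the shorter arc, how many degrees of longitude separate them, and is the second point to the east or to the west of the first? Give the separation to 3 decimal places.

134.000° east

Raw difference: -111.321 − 114.679 = -226.0°.
Normalise into (−180°, 180°]: -226.0° + 360° = 134.0°.
Positive ⇒ the second point lies to the east; separation 134.000°.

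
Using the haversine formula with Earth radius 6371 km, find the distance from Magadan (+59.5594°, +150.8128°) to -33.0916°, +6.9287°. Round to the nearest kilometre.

16062 km

Δλ = 6.9287 − 150.8128 = -143.8841°.
Δφ = -33.0916 − 59.5594 = -92.6510°.
a = sin²(Δφ/2) + cos φ₁ · cos φ₂ · sin²(Δλ/2) = 0.906807.
c = 2·atan2(√a, √(1−a)) = 2.52114 rad → d = 6371·c ≈ 16062.16 km.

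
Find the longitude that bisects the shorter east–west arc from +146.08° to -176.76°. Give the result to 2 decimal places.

Signed shortest Δλ from +146.08° to -176.76° is +37.16°.
Midpoint longitude = +146.08° + (+37.16°)/2 = +146.08° + 18.58° = +164.66°.
(The naïve average (+146.08 + -176.76)/2 = -15.34° is on the wrong side of the globe.)

+164.66°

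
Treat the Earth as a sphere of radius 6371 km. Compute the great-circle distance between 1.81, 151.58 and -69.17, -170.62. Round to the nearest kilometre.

Δλ = -170.62 − 151.58 = -322.20°; wrapped into (−180°, 180°]: 37.80°.
Δφ = -69.17 − 1.81 = -70.98°.
a = sin²(Δφ/2) + cos φ₁ · cos φ₂ · sin²(Δλ/2) = 0.374342.
c = 2·atan2(√a, √(1−a)) = 1.31676 rad → d = 6371·c ≈ 8389.06 km.

8389 km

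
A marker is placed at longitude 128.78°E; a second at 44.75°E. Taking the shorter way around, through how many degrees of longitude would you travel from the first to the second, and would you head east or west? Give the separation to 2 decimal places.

Raw difference: 44.75 − 128.78 = -84.03°.
Normalise into (−180°, 180°]: -84.03° stays -84.03°.
Negative ⇒ the second point lies to the west; separation 84.03°.

84.03° west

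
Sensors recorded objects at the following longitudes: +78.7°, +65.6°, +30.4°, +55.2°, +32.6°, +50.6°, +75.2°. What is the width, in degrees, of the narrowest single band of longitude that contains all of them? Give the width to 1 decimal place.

Sort the longitudes: +30.4°, +32.6°, +50.6°, +55.2°, +65.6°, +75.2°, +78.7°.
Eastward gaps between consecutive values (wrapping around): 2.2°, 18.0°, 4.6°, 10.4°, 9.6°, 3.5°, 311.7°.
Largest gap = 311.7° ⇒ minimal covering band is its complement: 360° − 311.7° = 48.3°.
Band runs from +30.4° eastward to +78.7°.

48.3°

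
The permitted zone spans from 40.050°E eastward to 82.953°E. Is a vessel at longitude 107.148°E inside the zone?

No

Band width going east from +40.050° to +82.953°: ((82.953 − 40.050) mod 360) = 42.903°.
Offset of +107.148° east of the west edge: ((107.148 − 40.050) mod 360) = 67.098°.
67.098° > 42.903° ⇒ outside.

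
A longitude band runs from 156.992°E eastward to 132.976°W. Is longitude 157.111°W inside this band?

Yes

Band width going east from +156.992° to -132.976°: ((-132.976 − 156.992) mod 360) = 70.032°.
Offset of -157.111° east of the west edge: ((-157.111 − 156.992) mod 360) = 45.897°.
45.897° ≤ 70.032° ⇒ inside.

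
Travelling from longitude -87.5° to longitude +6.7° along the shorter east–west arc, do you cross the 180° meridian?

Signed shortest Δλ = ((6.7 − -87.5 + 180) mod 360) − 180 = 94.2°.
Going east by 94.2° from -87.5° reaches +6.7° without touching 180°.

No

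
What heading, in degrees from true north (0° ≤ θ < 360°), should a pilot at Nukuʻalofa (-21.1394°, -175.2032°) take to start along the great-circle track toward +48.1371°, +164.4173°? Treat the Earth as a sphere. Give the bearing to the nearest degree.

Δλ = 164.4173 − -175.2032 = 339.6205°; wrapped into (−180°, 180°]: -20.3795°.
θ = atan2( sin Δλ · cos φ₂ , cos φ₁ · sin φ₂ − sin φ₁ · cos φ₂ · cos Δλ )
  = atan2(-0.23240, 0.92023) = -14.173° → normalised to [0°, 360°): 345.827°.

346°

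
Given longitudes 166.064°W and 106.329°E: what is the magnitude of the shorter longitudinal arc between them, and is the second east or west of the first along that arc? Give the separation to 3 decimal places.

87.607° west

Raw difference: 106.329 − -166.064 = 272.393°.
Normalise into (−180°, 180°]: 272.393° − 360° = -87.607°.
Negative ⇒ the second point lies to the west; separation 87.607°.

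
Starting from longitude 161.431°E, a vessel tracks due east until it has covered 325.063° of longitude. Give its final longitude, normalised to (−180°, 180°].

126.494°E

Start at +161.431°; shift +325.063° → +486.494°.
+486.494° lies outside (−180°, 180°]; subtract 360° → +126.494°.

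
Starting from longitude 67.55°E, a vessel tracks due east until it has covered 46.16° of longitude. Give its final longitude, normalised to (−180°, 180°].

113.71°E

Start at +67.55°; shift +46.16° → +113.71°.
+113.71° already lies in (−180°, 180°].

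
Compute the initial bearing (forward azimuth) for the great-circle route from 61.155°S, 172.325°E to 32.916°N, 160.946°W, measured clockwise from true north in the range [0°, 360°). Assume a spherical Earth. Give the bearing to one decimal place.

22.3°

Δλ = -160.946 − 172.325 = -333.271°; wrapped into (−180°, 180°]: 26.729°.
θ = atan2( sin Δλ · cos φ₂ , cos φ₁ · sin φ₂ − sin φ₁ · cos φ₂ · cos Δλ )
  = atan2(0.37757, 0.91890) = 22.337° → normalised to [0°, 360°): 22.337°.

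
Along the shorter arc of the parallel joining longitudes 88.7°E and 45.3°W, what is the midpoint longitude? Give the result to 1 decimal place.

Signed shortest Δλ from +88.7° to -45.3° is -134.0°.
Midpoint longitude = +88.7° + (-134.0°)/2 = +88.7° − 67.0° = +21.7°.

21.7°E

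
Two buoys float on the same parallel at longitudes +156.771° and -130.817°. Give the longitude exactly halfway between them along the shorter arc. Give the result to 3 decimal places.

-167.023°

Signed shortest Δλ from +156.771° to -130.817° is +72.412°.
Midpoint longitude = +156.771° + (+72.412°)/2 = +156.771° + 36.206° = +192.977°.
Normalise into (−180°, 180°]: -167.023°.
(The naïve average (+156.771 + -130.817)/2 = 12.977° is on the wrong side of the globe.)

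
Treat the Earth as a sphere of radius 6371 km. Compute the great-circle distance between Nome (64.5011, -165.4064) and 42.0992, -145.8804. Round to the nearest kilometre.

Δλ = -145.8804 − -165.4064 = 19.5260°.
Δφ = 42.0992 − 64.5011 = -22.4019°.
a = sin²(Δφ/2) + cos φ₁ · cos φ₂ · sin²(Δλ/2) = 0.046918.
c = 2·atan2(√a, √(1−a)) = 0.43667 rad → d = 6371·c ≈ 2782.05 km.

2782 km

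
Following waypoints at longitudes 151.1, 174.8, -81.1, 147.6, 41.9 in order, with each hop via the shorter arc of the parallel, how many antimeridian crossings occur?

Leg 1: +151.1° → +174.8°, shortest Δλ = 23.7° (east) — does not cross 180°.
Leg 2: +174.8° → -81.1°, shortest Δλ = 104.1° (east) — crosses 180°.
Leg 3: -81.1° → +147.6°, shortest Δλ = -131.3° (west) — crosses 180°.
Leg 4: +147.6° → +41.9°, shortest Δλ = -105.7° (west) — does not cross 180°.
Total crossings: 2.

2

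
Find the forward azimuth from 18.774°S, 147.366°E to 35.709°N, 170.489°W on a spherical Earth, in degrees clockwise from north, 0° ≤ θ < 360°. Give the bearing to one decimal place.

Δλ = -170.489 − 147.366 = -317.855°; wrapped into (−180°, 180°]: 42.145°.
θ = atan2( sin Δλ · cos φ₂ , cos φ₁ · sin φ₂ − sin φ₁ · cos φ₂ · cos Δλ )
  = atan2(0.54485, 0.74638) = 36.129° → normalised to [0°, 360°): 36.129°.

36.1°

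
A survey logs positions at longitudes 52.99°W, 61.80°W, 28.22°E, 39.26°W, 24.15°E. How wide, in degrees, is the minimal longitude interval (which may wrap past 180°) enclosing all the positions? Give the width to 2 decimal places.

90.02°

Sort the longitudes: -61.80°, -52.99°, -39.26°, +24.15°, +28.22°.
Eastward gaps between consecutive values (wrapping around): 8.81°, 13.73°, 63.41°, 4.07°, 269.98°.
Largest gap = 269.98° ⇒ minimal covering band is its complement: 360° − 269.98° = 90.02°.
Band runs from -61.80° eastward to +28.22°.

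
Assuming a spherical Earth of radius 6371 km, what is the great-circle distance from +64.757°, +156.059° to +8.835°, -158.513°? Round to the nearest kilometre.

Δλ = -158.513 − 156.059 = -314.572°; wrapped into (−180°, 180°]: 45.428°.
Δφ = 8.835 − 64.757 = -55.922°.
a = sin²(Δφ/2) + cos φ₁ · cos φ₂ · sin²(Δλ/2) = 0.282669.
c = 2·atan2(√a, √(1−a)) = 1.12113 rad → d = 6371·c ≈ 7142.74 km.

7143 km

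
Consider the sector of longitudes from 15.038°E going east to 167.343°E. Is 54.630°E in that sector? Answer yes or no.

Band width going east from +15.038° to +167.343°: ((167.343 − 15.038) mod 360) = 152.305°.
Offset of +54.630° east of the west edge: ((54.630 − 15.038) mod 360) = 39.592°.
39.592° ≤ 152.305° ⇒ inside.

Yes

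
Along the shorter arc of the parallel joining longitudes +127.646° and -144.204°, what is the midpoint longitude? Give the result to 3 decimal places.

+171.721°

Signed shortest Δλ from +127.646° to -144.204° is +88.150°.
Midpoint longitude = +127.646° + (+88.150°)/2 = +127.646° + 44.075° = +171.721°.
(The naïve average (+127.646 + -144.204)/2 = -8.279° is on the wrong side of the globe.)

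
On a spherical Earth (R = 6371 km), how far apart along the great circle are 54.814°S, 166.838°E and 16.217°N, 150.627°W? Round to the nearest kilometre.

Δλ = -150.627 − 166.838 = -317.465°; wrapped into (−180°, 180°]: 42.535°.
Δφ = 16.217 − -54.814 = 71.031°.
a = sin²(Δφ/2) + cos φ₁ · cos φ₂ · sin²(Δλ/2) = 0.410269.
c = 2·atan2(√a, √(1−a)) = 1.39036 rad → d = 6371·c ≈ 8857.96 km.

8858 km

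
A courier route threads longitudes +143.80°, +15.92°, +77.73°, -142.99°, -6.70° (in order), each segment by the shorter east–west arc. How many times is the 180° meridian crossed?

1

Leg 1: +143.80° → +15.92°, shortest Δλ = -127.88° (west) — does not cross 180°.
Leg 2: +15.92° → +77.73°, shortest Δλ = 61.81° (east) — does not cross 180°.
Leg 3: +77.73° → -142.99°, shortest Δλ = 139.28° (east) — crosses 180°.
Leg 4: -142.99° → -6.70°, shortest Δλ = 136.29° (east) — does not cross 180°.
Total crossings: 1.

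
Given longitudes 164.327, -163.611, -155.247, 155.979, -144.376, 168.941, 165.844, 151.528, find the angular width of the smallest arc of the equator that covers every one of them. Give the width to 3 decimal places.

64.096°

Sort the longitudes: -163.611°, -155.247°, -144.376°, +151.528°, +155.979°, +164.327°, +165.844°, +168.941°.
Eastward gaps between consecutive values (wrapping around): 8.364°, 10.871°, 295.904°, 4.451°, 8.348°, 1.517°, 3.097°, 27.448°.
Largest gap = 295.904° ⇒ minimal covering band is its complement: 360° − 295.904° = 64.096°.
Band runs from +151.528° eastward to -144.376°, crossing the antimeridian.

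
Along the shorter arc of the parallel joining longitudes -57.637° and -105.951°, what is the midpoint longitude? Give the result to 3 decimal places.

Signed shortest Δλ from -57.637° to -105.951° is -48.314°.
Midpoint longitude = -57.637° + (-48.314°)/2 = -57.637° − 24.157° = -81.794°.

-81.794°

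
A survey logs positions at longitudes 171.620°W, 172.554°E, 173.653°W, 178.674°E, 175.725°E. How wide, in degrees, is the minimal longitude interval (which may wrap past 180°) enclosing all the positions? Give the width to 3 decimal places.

Sort the longitudes: -173.653°, -171.620°, +172.554°, +175.725°, +178.674°.
Eastward gaps between consecutive values (wrapping around): 2.033°, 344.174°, 3.171°, 2.949°, 7.673°.
Largest gap = 344.174° ⇒ minimal covering band is its complement: 360° − 344.174° = 15.826°.
Band runs from +172.554° eastward to -171.620°, crossing the antimeridian.

15.826°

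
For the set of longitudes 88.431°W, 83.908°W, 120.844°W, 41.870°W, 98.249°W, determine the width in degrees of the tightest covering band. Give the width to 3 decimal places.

78.974°

Sort the longitudes: -120.844°, -98.249°, -88.431°, -83.908°, -41.870°.
Eastward gaps between consecutive values (wrapping around): 22.595°, 9.818°, 4.523°, 42.038°, 281.026°.
Largest gap = 281.026° ⇒ minimal covering band is its complement: 360° − 281.026° = 78.974°.
Band runs from -120.844° eastward to -41.870°.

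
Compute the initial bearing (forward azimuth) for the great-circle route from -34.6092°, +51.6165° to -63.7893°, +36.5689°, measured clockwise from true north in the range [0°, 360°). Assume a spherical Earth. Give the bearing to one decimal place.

Δλ = 36.5689 − 51.6165 = -15.0476°.
θ = atan2( sin Δλ · cos φ₂ , cos φ₁ · sin φ₂ − sin φ₁ · cos φ₂ · cos Δλ )
  = atan2(-0.11467, -0.49616) = -166.987° → normalised to [0°, 360°): 193.013°.

193.0°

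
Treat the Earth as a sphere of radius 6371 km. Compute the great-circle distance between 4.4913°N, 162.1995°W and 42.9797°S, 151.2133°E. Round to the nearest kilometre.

Δλ = 151.2133 − -162.1995 = 313.4128°; wrapped into (−180°, 180°]: -46.5872°.
Δφ = -42.9797 − 4.4913 = -47.4710°.
a = sin²(Δφ/2) + cos φ₁ · cos φ₂ · sin²(Δλ/2) = 0.276070.
c = 2·atan2(√a, √(1−a)) = 1.10643 rad → d = 6371·c ≈ 7049.04 km.

7049 km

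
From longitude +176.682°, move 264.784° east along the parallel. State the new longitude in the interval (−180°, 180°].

Start at +176.682°; shift +264.784° → +441.466°.
+441.466° lies outside (−180°, 180°]; subtract 360° → +81.466°.

+81.466°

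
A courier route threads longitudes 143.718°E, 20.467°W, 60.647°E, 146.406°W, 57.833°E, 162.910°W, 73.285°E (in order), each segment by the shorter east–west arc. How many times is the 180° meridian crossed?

4

Leg 1: +143.718° → -20.467°, shortest Δλ = -164.185° (west) — does not cross 180°.
Leg 2: -20.467° → +60.647°, shortest Δλ = 81.114° (east) — does not cross 180°.
Leg 3: +60.647° → -146.406°, shortest Δλ = 152.947° (east) — crosses 180°.
Leg 4: -146.406° → +57.833°, shortest Δλ = -155.761° (west) — crosses 180°.
Leg 5: +57.833° → -162.910°, shortest Δλ = 139.257° (east) — crosses 180°.
Leg 6: -162.910° → +73.285°, shortest Δλ = -123.805° (west) — crosses 180°.
Total crossings: 4.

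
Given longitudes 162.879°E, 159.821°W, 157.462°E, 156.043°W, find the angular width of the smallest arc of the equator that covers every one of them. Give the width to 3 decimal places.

46.495°

Sort the longitudes: -159.821°, -156.043°, +157.462°, +162.879°.
Eastward gaps between consecutive values (wrapping around): 3.778°, 313.505°, 5.417°, 37.300°.
Largest gap = 313.505° ⇒ minimal covering band is its complement: 360° − 313.505° = 46.495°.
Band runs from +157.462° eastward to -156.043°, crossing the antimeridian.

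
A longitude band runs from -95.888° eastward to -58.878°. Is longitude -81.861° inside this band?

Band width going east from -95.888° to -58.878°: ((-58.878 − -95.888) mod 360) = 37.010°.
Offset of -81.861° east of the west edge: ((-81.861 − -95.888) mod 360) = 14.027°.
14.027° ≤ 37.010° ⇒ inside.

Yes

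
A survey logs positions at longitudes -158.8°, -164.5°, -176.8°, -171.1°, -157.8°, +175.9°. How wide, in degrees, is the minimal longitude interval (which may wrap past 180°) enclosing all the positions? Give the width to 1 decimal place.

Sort the longitudes: -176.8°, -171.1°, -164.5°, -158.8°, -157.8°, +175.9°.
Eastward gaps between consecutive values (wrapping around): 5.7°, 6.6°, 5.7°, 1.0°, 333.7°, 7.3°.
Largest gap = 333.7° ⇒ minimal covering band is its complement: 360° − 333.7° = 26.3°.
Band runs from +175.9° eastward to -157.8°, crossing the antimeridian.

26.3°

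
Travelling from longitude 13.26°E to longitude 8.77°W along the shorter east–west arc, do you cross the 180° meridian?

Signed shortest Δλ = ((-8.77 − 13.26 + 180) mod 360) − 180 = -22.03°.
Going west by 22.03° from +13.26° reaches -8.77° without touching 180°.

No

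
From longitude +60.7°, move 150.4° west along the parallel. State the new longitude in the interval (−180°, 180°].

Start at +60.7°; shift −150.4° → -89.7°.
-89.7° already lies in (−180°, 180°].

-89.7°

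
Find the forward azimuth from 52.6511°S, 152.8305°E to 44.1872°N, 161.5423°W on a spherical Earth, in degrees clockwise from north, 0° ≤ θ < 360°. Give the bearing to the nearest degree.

32°

Δλ = -161.5423 − 152.8305 = -314.3728°; wrapped into (−180°, 180°]: 45.6272°.
θ = atan2( sin Δλ · cos φ₂ , cos φ₁ · sin φ₂ − sin φ₁ · cos φ₂ · cos Δλ )
  = atan2(0.51256, 0.82149) = 31.962° → normalised to [0°, 360°): 31.962°.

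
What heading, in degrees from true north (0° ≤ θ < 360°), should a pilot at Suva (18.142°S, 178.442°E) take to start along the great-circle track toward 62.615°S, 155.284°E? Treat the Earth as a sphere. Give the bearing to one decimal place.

Δλ = 155.284 − 178.442 = -23.158°.
θ = atan2( sin Δλ · cos φ₂ , cos φ₁ · sin φ₂ − sin φ₁ · cos φ₂ · cos Δλ )
  = atan2(-0.18089, -0.71211) = -165.747° → normalised to [0°, 360°): 194.253°.

194.3°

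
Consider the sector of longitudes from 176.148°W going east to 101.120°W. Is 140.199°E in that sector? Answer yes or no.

Band width going east from -176.148° to -101.120°: ((-101.120 − -176.148) mod 360) = 75.028°.
Offset of +140.199° east of the west edge: ((140.199 − -176.148) mod 360) = 316.347°.
316.347° > 75.028° ⇒ outside.

No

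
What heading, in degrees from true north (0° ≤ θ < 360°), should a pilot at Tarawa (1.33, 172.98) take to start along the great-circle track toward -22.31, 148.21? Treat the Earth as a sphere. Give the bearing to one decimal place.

224.2°

Δλ = 148.21 − 172.98 = -24.77°.
θ = atan2( sin Δλ · cos φ₂ , cos φ₁ · sin φ₂ − sin φ₁ · cos φ₂ · cos Δλ )
  = atan2(-0.38761, -0.39901) = -135.830° → normalised to [0°, 360°): 224.170°.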